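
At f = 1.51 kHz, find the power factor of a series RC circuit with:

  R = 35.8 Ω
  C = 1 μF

Step 1 — Angular frequency: ω = 2π·f = 2π·1510 = 9488 rad/s.
Step 2 — Component impedances:
  R: Z = R = 35.8 Ω
  C: Z = 1/(jωC) = -j/(ω·C) = 0 - j105.4 Ω
Step 3 — Series combination: Z_total = R + C = 35.8 - j105.4 Ω = 111.3∠-71.2° Ω.
Step 4 — Power factor: PF = cos(φ) = Re(Z)/|Z| = 35.8/111.31 = 0.3216.
Step 5 — Type: Im(Z) = -105.4 ⇒ leading (phase φ = -71.2°).

PF = 0.3216 (leading, φ = -71.2°)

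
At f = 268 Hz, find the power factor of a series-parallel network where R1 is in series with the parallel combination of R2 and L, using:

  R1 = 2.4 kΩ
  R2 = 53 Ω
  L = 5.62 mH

Step 1 — Angular frequency: ω = 2π·f = 2π·268 = 1684 rad/s.
Step 2 — Component impedances:
  R1: Z = R = 2400 Ω
  R2: Z = R = 53 Ω
  L: Z = jωL = j·1684·0.00562 = 0 + j9.463 Ω
Step 3 — Parallel branch: R2 || L = 1/(1/R2 + 1/L) = 1.638 + j9.171 Ω.
Step 4 — Series with R1: Z_total = R1 + (R2 || L) = 2402 + j9.171 Ω = 2402∠0.2° Ω.
Step 5 — Power factor: PF = cos(φ) = Re(Z)/|Z| = 2402/2402 = 1.
Step 6 — Type: Im(Z) = 9.171 ⇒ lagging (phase φ = 0.2°).

PF = 1 (lagging, φ = 0.2°)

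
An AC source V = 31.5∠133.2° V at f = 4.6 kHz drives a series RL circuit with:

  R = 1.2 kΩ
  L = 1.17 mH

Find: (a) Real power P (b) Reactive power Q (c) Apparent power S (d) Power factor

Step 1 — Angular frequency: ω = 2π·f = 2π·4600 = 2.89e+04 rad/s.
Step 2 — Component impedances:
  R: Z = R = 1200 Ω
  L: Z = jωL = j·2.89e+04·0.00117 = 0 + j33.82 Ω
Step 3 — Series combination: Z_total = R + L = 1200 + j33.82 Ω = 1200∠1.6° Ω.
Step 4 — Source phasor: V = 31.5∠133.2° V = -21.56 + j22.96 V.
Step 5 — Current: I = V / Z = -0.01742 + j0.01963 A = 0.02624∠131.6° A.
Step 6 — Complex power: S = V·I* = 0.8262 + j0.02328 VA.
Step 7 — Real power: P = Re(S) = 0.8262 W.
Step 8 — Reactive power: Q = Im(S) = 0.02328 VAR.
Step 9 — Apparent power: |S| = 0.8265 VA.
Step 10 — Power factor: PF = P/|S| = 0.9996 (lagging).

(a) P = 0.8262 W  (b) Q = 0.02328 VAR  (c) S = 0.8265 VA  (d) PF = 0.9996 (lagging)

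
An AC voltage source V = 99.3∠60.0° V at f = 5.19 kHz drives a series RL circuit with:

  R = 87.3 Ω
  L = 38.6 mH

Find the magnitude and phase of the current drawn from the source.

Step 1 — Angular frequency: ω = 2π·f = 2π·5190 = 3.261e+04 rad/s.
Step 2 — Component impedances:
  R: Z = R = 87.3 Ω
  L: Z = jωL = j·3.261e+04·0.0386 = 0 + j1259 Ω
Step 3 — Series combination: Z_total = R + L = 87.3 + j1259 Ω = 1262∠86.0° Ω.
Step 4 — Source phasor: V = 99.3∠60.0° V = 49.65 + j86 V.
Step 5 — Ohm's law: I = V / Z_total = (49.65 + j86) / (87.3 + j1259) = 0.07072 - j0.03454 A.
Step 6 — Convert to polar: |I| = 0.0787 A, ∠I = -26.0°.

I = 0.0787∠-26.0° A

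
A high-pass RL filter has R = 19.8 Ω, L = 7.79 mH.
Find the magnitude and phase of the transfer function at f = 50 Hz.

Step 1 — Angular frequency: ω = 2π·50 = 314.2 rad/s.
Step 2 — Transfer function: H(jω) = jωL/(R + jωL).
Step 3 — Numerator jωL = j·2.447; denominator R + jωL = 19.8 + j2.447.
Step 4 — H = 0.01505 + j0.1217.
Step 5 — Magnitude: |H| = 0.1227 (-18.2 dB); phase: φ = 83.0°.

|H| = 0.1227 (-18.2 dB), φ = 83.0°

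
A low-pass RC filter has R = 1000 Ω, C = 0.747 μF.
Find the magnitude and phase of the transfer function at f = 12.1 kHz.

Step 1 — Angular frequency: ω = 2π·1.21e+04 = 7.603e+04 rad/s.
Step 2 — Transfer function: H(jω) = 1/(1 + jωRC).
Step 3 — Denominator: 1 + jωRC = 1 + j·7.603e+04·1000·7.47e-07 = 1 + j56.79.
Step 4 — H = 0.00031 - j0.0176.
Step 5 — Magnitude: |H| = 0.01761 (-35.1 dB); phase: φ = -89.0°.

|H| = 0.01761 (-35.1 dB), φ = -89.0°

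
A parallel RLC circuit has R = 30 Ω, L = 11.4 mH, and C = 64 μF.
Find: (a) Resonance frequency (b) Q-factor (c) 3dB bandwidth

Step 1 — Resonance: ω₀ = 1/√(LC) = 1/√(0.0114·6.4e-05) = 1171 rad/s.
Step 2 — f₀ = ω₀/(2π) = 186.3 Hz.
Step 3 — Parallel Q: Q = R/(ω₀L) = 30/(1171·0.0114) = 2.248.
Step 4 — Bandwidth: Δω = ω₀/Q = 520.8 rad/s; BW = Δω/(2π) = 82.89 Hz.

(a) f₀ = 186.3 Hz  (b) Q = 2.248  (c) BW = 82.89 Hz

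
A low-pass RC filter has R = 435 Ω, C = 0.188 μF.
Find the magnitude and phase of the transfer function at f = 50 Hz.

Step 1 — Angular frequency: ω = 2π·50 = 314.2 rad/s.
Step 2 — Transfer function: H(jω) = 1/(1 + jωRC).
Step 3 — Denominator: 1 + jωRC = 1 + j·314.2·435·1.88e-07 = 1 + j0.02569.
Step 4 — H = 0.9993 - j0.02567.
Step 5 — Magnitude: |H| = 0.9997 (-0.0 dB); phase: φ = -1.5°.

|H| = 0.9997 (-0.0 dB), φ = -1.5°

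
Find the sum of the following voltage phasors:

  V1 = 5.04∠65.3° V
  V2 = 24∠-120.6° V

Step 1 — Convert each phasor to rectangular form:
  V1 = 5.04·(cos(65.3°) + j·sin(65.3°)) = 2.106 + j4.579 V
  V2 = 24·(cos(-120.6°) + j·sin(-120.6°)) = -12.22 - j20.66 V
Step 2 — Sum components: V_total = -10.11 - j16.08 V.
Step 3 — Convert to polar: |V_total| = 18.99 V, ∠V_total = -122.2°.

V_total = 18.99∠-122.2° V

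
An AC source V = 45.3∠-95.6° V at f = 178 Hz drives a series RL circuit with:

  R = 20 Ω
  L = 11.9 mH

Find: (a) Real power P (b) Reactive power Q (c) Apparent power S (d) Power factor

Step 1 — Angular frequency: ω = 2π·f = 2π·178 = 1118 rad/s.
Step 2 — Component impedances:
  R: Z = R = 20 Ω
  L: Z = jωL = j·1118·0.0119 = 0 + j13.31 Ω
Step 3 — Series combination: Z_total = R + L = 20 + j13.31 Ω = 24.02∠33.6° Ω.
Step 4 — Source phasor: V = 45.3∠-95.6° V = -4.421 - j45.08 V.
Step 5 — Current: I = V / Z = -1.193 - j1.46 A = 1.886∠-129.2° A.
Step 6 — Complex power: S = V·I* = 71.11 + j47.32 VA.
Step 7 — Real power: P = Re(S) = 71.11 W.
Step 8 — Reactive power: Q = Im(S) = 47.32 VAR.
Step 9 — Apparent power: |S| = 85.42 VA.
Step 10 — Power factor: PF = P/|S| = 0.8325 (lagging).

(a) P = 71.11 W  (b) Q = 47.32 VAR  (c) S = 85.42 VA  (d) PF = 0.8325 (lagging)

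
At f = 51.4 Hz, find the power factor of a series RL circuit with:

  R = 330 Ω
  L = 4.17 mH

Step 1 — Angular frequency: ω = 2π·f = 2π·51.4 = 323 rad/s.
Step 2 — Component impedances:
  R: Z = R = 330 Ω
  L: Z = jωL = j·323·0.00417 = 0 + j1.347 Ω
Step 3 — Series combination: Z_total = R + L = 330 + j1.347 Ω = 330∠0.2° Ω.
Step 4 — Power factor: PF = cos(φ) = Re(Z)/|Z| = 330/330 = 1.
Step 5 — Type: Im(Z) = 1.347 ⇒ lagging (phase φ = 0.2°).

PF = 1 (lagging, φ = 0.2°)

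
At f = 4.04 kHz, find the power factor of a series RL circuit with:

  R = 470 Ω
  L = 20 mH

Step 1 — Angular frequency: ω = 2π·f = 2π·4040 = 2.538e+04 rad/s.
Step 2 — Component impedances:
  R: Z = R = 470 Ω
  L: Z = jωL = j·2.538e+04·0.02 = 0 + j507.7 Ω
Step 3 — Series combination: Z_total = R + L = 470 + j507.7 Ω = 691.8∠47.2° Ω.
Step 4 — Power factor: PF = cos(φ) = Re(Z)/|Z| = 470/691.84 = 0.6793.
Step 5 — Type: Im(Z) = 507.7 ⇒ lagging (phase φ = 47.2°).

PF = 0.6793 (lagging, φ = 47.2°)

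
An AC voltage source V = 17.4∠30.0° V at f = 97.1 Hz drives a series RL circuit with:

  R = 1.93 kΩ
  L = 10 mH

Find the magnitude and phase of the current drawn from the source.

Step 1 — Angular frequency: ω = 2π·f = 2π·97.1 = 610.1 rad/s.
Step 2 — Component impedances:
  R: Z = R = 1930 Ω
  L: Z = jωL = j·610.1·0.01 = 0 + j6.101 Ω
Step 3 — Series combination: Z_total = R + L = 1930 + j6.101 Ω = 1930∠0.2° Ω.
Step 4 — Source phasor: V = 17.4∠30.0° V = 15.07 + j8.7 V.
Step 5 — Ohm's law: I = V / Z_total = (15.07 + j8.7) / (1930 + j6.101) = 0.007822 + j0.004483 A.
Step 6 — Convert to polar: |I| = 0.009015 A, ∠I = 29.8°.

I = 0.009015∠29.8° A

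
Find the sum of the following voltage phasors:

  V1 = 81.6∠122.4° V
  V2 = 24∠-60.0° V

Step 1 — Convert each phasor to rectangular form:
  V1 = 81.6·(cos(122.4°) + j·sin(122.4°)) = -43.72 + j68.9 V
  V2 = 24·(cos(-60.0°) + j·sin(-60.0°)) = 12 - j20.78 V
Step 2 — Sum components: V_total = -31.72 + j48.11 V.
Step 3 — Convert to polar: |V_total| = 57.63 V, ∠V_total = 123.4°.

V_total = 57.63∠123.4° V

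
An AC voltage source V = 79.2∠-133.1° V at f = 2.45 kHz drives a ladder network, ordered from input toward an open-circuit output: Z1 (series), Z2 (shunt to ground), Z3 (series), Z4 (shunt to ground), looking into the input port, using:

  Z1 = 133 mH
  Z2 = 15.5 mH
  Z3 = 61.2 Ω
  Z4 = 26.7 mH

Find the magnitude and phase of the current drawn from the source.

Step 1 — Angular frequency: ω = 2π·f = 2π·2450 = 1.539e+04 rad/s.
Step 2 — Component impedances:
  Z1: Z = jωL = j·1.539e+04·0.133 = 0 + j2047 Ω
  Z2: Z = jωL = j·1.539e+04·0.0155 = 0 + j238.6 Ω
  Z3: Z = R = 61.2 Ω
  Z4: Z = jωL = j·1.539e+04·0.0267 = 0 + j411 Ω
Step 3 — Ladder network (open output): work backward from the far end, alternating series and parallel combinations. Z_in = 8.184 + j2199 Ω = 2199∠89.8° Ω.
Step 4 — Source phasor: V = 79.2∠-133.1° V = -54.12 - j57.83 V.
Step 5 — Ohm's law: I = V / Z_total = (-54.12 - j57.83) / (8.184 + j2199) = -0.02639 + j0.02451 A.
Step 6 — Convert to polar: |I| = 0.03601 A, ∠I = 137.1°.

I = 0.03601∠137.1° A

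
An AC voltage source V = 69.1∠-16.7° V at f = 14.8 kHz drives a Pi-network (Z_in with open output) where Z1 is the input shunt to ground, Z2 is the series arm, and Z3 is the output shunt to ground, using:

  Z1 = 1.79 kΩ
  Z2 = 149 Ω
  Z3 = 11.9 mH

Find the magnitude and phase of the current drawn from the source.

Step 1 — Angular frequency: ω = 2π·f = 2π·1.48e+04 = 9.299e+04 rad/s.
Step 2 — Component impedances:
  Z1: Z = R = 1790 Ω
  Z2: Z = R = 149 Ω
  Z3: Z = jωL = j·9.299e+04·0.0119 = 0 + j1107 Ω
Step 3 — With open output, the series arm Z2 and the output shunt Z3 appear in series to ground: Z2 + Z3 = 149 + j1107 Ω.
Step 4 — Parallel with input shunt Z1: Z_in = Z1 || (Z2 + Z3) = 543.5 + j711.4 Ω = 895.2∠52.6° Ω.
Step 5 — Source phasor: V = 69.1∠-16.7° V = 66.19 - j19.86 V.
Step 6 — Ohm's law: I = V / Z_total = (66.19 - j19.86) / (543.5 + j711.4) = 0.02726 - j0.07221 A.
Step 7 — Convert to polar: |I| = 0.07719 A, ∠I = -69.3°.

I = 0.07719∠-69.3° A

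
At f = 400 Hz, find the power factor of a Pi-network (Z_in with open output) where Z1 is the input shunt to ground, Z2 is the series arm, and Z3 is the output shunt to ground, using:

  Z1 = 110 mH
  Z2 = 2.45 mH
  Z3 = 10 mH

Step 1 — Angular frequency: ω = 2π·f = 2π·400 = 2513 rad/s.
Step 2 — Component impedances:
  Z1: Z = jωL = j·2513·0.11 = 0 + j276.5 Ω
  Z2: Z = jωL = j·2513·0.00245 = 0 + j6.158 Ω
  Z3: Z = jωL = j·2513·0.01 = 0 + j25.13 Ω
Step 3 — With open output, the series arm Z2 and the output shunt Z3 appear in series to ground: Z2 + Z3 = 0 + j31.29 Ω.
Step 4 — Parallel with input shunt Z1: Z_in = Z1 || (Z2 + Z3) = 0 + j28.11 Ω = 28.11∠90.0° Ω.
Step 5 — Power factor: PF = cos(φ) = Re(Z)/|Z| = -0/28.11 = -0.
Step 6 — Type: Im(Z) = 28.11 ⇒ lagging (phase φ = 90.0°).

PF = -0 (lagging, φ = 90.0°)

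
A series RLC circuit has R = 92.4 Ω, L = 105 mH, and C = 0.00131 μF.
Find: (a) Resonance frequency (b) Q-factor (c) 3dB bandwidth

Step 1 — Resonance: ω₀ = 1/√(LC) = 1/√(0.105·1.31e-09) = 8.526e+04 rad/s.
Step 2 — f₀ = ω₀/(2π) = 1.357e+04 Hz.
Step 3 — Series Q: Q = ω₀L/R = 8.526e+04·0.105/92.4 = 96.89.
Step 4 — Bandwidth: Δω = ω₀/Q = 880 rad/s; BW = Δω/(2π) = 140.1 Hz.

(a) f₀ = 1.357e+04 Hz  (b) Q = 96.89  (c) BW = 140.1 Hz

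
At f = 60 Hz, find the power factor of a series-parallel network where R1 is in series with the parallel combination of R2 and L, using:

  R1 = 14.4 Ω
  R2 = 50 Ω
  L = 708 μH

Step 1 — Angular frequency: ω = 2π·f = 2π·60 = 377 rad/s.
Step 2 — Component impedances:
  R1: Z = R = 14.4 Ω
  R2: Z = R = 50 Ω
  L: Z = jωL = j·377·0.000708 = 0 + j0.2669 Ω
Step 3 — Parallel branch: R2 || L = 1/(1/R2 + 1/L) = 0.001425 + j0.2669 Ω.
Step 4 — Series with R1: Z_total = R1 + (R2 || L) = 14.4 + j0.2669 Ω = 14.4∠1.1° Ω.
Step 5 — Power factor: PF = cos(φ) = Re(Z)/|Z| = 14.401/14.404 = 0.9998.
Step 6 — Type: Im(Z) = 0.2669 ⇒ lagging (phase φ = 1.1°).

PF = 0.9998 (lagging, φ = 1.1°)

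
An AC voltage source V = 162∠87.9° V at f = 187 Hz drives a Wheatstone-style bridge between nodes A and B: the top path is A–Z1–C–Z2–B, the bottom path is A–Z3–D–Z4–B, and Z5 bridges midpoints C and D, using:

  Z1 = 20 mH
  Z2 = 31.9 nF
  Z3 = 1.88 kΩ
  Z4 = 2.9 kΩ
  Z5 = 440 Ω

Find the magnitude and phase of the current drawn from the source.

Step 1 — Angular frequency: ω = 2π·f = 2π·187 = 1175 rad/s.
Step 2 — Component impedances:
  Z1: Z = jωL = j·1175·0.02 = 0 + j23.5 Ω
  Z2: Z = 1/(jωC) = -j/(ω·C) = 0 - j2.668e+04 Ω
  Z3: Z = R = 1880 Ω
  Z4: Z = R = 2900 Ω
  Z5: Z = R = 440 Ω
Step 3 — Bridge requires nodal analysis (the Z5 bridge couples midpoints C and D, so the two paths cannot be reduced to a simple series/parallel combination). Setting node B to ground and injecting 1 A at node A, the 3-node admittance system at A, C, D solves to V_A = Z_AB = 3208 - j376.1 Ω = 3230∠-6.7° Ω.
Step 4 — Source phasor: V = 162∠87.9° V = 5.936 + j161.9 V.
Step 5 — Ohm's law: I = V / Z_total = (5.936 + j161.9) / (3208 - j376.1) = -0.004011 + j0.04999 A.
Step 6 — Convert to polar: |I| = 0.05015 A, ∠I = 94.6°.

I = 0.05015∠94.6° A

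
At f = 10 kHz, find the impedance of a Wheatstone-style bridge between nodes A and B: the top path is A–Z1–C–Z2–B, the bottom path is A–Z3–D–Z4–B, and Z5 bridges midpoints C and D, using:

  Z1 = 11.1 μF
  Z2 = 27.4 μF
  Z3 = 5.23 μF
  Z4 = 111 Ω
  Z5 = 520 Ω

Step 1 — Angular frequency: ω = 2π·f = 2π·1e+04 = 6.283e+04 rad/s.
Step 2 — Component impedances:
  Z1: Z = 1/(jωC) = -j/(ω·C) = 0 - j1.434 Ω
  Z2: Z = 1/(jωC) = -j/(ω·C) = 0 - j0.5809 Ω
  Z3: Z = 1/(jωC) = -j/(ω·C) = 0 - j3.043 Ω
  Z4: Z = R = 111 Ω
  Z5: Z = R = 520 Ω
Step 3 — Bridge requires nodal analysis (the Z5 bridge couples midpoints C and D, so the two paths cannot be reduced to a simple series/parallel combination). Setting node B to ground and injecting 1 A at node A, the 3-node admittance system at A, C, D solves to V_A = Z_AB = 0.04041 - j2.013 Ω = 2.013∠-88.8° Ω.

Z = 0.04041 - j2.013 Ω = 2.013∠-88.8° Ω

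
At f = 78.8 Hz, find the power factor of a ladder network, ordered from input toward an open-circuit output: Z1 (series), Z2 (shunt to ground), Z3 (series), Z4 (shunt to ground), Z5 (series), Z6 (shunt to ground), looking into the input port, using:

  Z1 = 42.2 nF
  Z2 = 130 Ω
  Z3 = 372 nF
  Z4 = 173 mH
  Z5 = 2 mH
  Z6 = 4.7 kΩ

Step 1 — Angular frequency: ω = 2π·f = 2π·78.8 = 495.1 rad/s.
Step 2 — Component impedances:
  Z1: Z = 1/(jωC) = -j/(ω·C) = 0 - j4.786e+04 Ω
  Z2: Z = R = 130 Ω
  Z3: Z = 1/(jωC) = -j/(ω·C) = 0 - j5429 Ω
  Z4: Z = jωL = j·495.1·0.173 = 0 + j85.65 Ω
  Z5: Z = jωL = j·495.1·0.002 = 0 + j0.9902 Ω
  Z6: Z = R = 4700 Ω
Step 3 — Ladder network (open output): work backward from the far end, alternating series and parallel combinations. Z_in = 129.9 - j4.786e+04 Ω = 4.786e+04∠-89.8° Ω.
Step 4 — Power factor: PF = cos(φ) = Re(Z)/|Z| = 129.9/4.786e+04 = 0.002714.
Step 5 — Type: Im(Z) = -4.786e+04 ⇒ leading (phase φ = -89.8°).

PF = 0.002714 (leading, φ = -89.8°)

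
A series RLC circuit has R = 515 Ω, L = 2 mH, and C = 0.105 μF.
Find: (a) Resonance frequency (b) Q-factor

Step 1 — Resonance condition Im(Z)=0 gives ω₀ = 1/√(LC).
Step 2 — ω₀ = 1/√(0.002·1.05e-07) = 6.901e+04 rad/s.
Step 3 — f₀ = ω₀/(2π) = 1.098e+04 Hz.
Step 4 — Series Q: Q = ω₀L/R = 6.901e+04·0.002/515 = 0.268.

(a) f₀ = 1.098e+04 Hz  (b) Q = 0.268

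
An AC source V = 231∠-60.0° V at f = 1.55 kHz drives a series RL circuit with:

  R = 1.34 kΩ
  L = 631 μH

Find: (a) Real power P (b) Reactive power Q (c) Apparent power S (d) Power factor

Step 1 — Angular frequency: ω = 2π·f = 2π·1550 = 9739 rad/s.
Step 2 — Component impedances:
  R: Z = R = 1340 Ω
  L: Z = jωL = j·9739·0.000631 = 0 + j6.145 Ω
Step 3 — Series combination: Z_total = R + L = 1340 + j6.145 Ω = 1340∠0.3° Ω.
Step 4 — Source phasor: V = 231∠-60.0° V = 115.5 - j200.1 V.
Step 5 — Current: I = V / Z = 0.08551 - j0.1497 A = 0.1724∠-60.3° A.
Step 6 — Complex power: S = V·I* = 39.82 + j0.1826 VA.
Step 7 — Real power: P = Re(S) = 39.82 W.
Step 8 — Reactive power: Q = Im(S) = 0.1826 VAR.
Step 9 — Apparent power: |S| = 39.82 VA.
Step 10 — Power factor: PF = P/|S| = 1 (lagging).

(a) P = 39.82 W  (b) Q = 0.1826 VAR  (c) S = 39.82 VA  (d) PF = 1 (lagging)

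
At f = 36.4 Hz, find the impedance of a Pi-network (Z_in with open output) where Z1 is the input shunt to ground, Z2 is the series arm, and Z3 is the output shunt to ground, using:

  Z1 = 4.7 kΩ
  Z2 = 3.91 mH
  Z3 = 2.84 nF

Step 1 — Angular frequency: ω = 2π·f = 2π·36.4 = 228.7 rad/s.
Step 2 — Component impedances:
  Z1: Z = R = 4700 Ω
  Z2: Z = jωL = j·228.7·0.00391 = 0 + j0.8942 Ω
  Z3: Z = 1/(jωC) = -j/(ω·C) = 0 - j1.54e+06 Ω
Step 3 — With open output, the series arm Z2 and the output shunt Z3 appear in series to ground: Z2 + Z3 = 0 - j1.54e+06 Ω.
Step 4 — Parallel with input shunt Z1: Z_in = Z1 || (Z2 + Z3) = 4700 - j14.35 Ω = 4700∠-0.2° Ω.

Z = 4700 - j14.35 Ω = 4700∠-0.2° Ω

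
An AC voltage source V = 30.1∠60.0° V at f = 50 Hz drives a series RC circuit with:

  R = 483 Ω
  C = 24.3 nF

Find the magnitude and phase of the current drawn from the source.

Step 1 — Angular frequency: ω = 2π·f = 2π·50 = 314.2 rad/s.
Step 2 — Component impedances:
  R: Z = R = 483 Ω
  C: Z = 1/(jωC) = -j/(ω·C) = 0 - j1.31e+05 Ω
Step 3 — Series combination: Z_total = R + C = 483 - j1.31e+05 Ω = 1.31e+05∠-89.8° Ω.
Step 4 — Source phasor: V = 30.1∠60.0° V = 15.05 + j26.07 V.
Step 5 — Ohm's law: I = V / Z_total = (15.05 + j26.07) / (483 - j1.31e+05) = -0.0001986 + j0.0001156 A.
Step 6 — Convert to polar: |I| = 0.0002298 A, ∠I = 149.8°.

I = 0.0002298∠149.8° A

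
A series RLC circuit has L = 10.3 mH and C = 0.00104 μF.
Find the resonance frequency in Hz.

Step 1 — Resonance condition Im(Z)=0 gives ω₀ = 1/√(LC).
Step 2 — ω₀ = 1/√(0.0103·1.04e-09) = 3.055e+05 rad/s.
Step 3 — f₀ = ω₀/(2π) = 4.863e+04 Hz.

f₀ = 4.863e+04 Hz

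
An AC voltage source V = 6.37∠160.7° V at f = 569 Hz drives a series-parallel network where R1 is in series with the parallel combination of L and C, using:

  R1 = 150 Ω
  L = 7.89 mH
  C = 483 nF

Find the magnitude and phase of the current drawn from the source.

Step 1 — Angular frequency: ω = 2π·f = 2π·569 = 3575 rad/s.
Step 2 — Component impedances:
  R1: Z = R = 150 Ω
  L: Z = jωL = j·3575·0.00789 = 0 + j28.21 Ω
  C: Z = 1/(jωC) = -j/(ω·C) = 0 - j579.1 Ω
Step 3 — Parallel branch: L || C = 1/(1/L + 1/C) = 0 + j29.65 Ω.
Step 4 — Series with R1: Z_total = R1 + (L || C) = 150 + j29.65 Ω = 152.9∠11.2° Ω.
Step 5 — Source phasor: V = 6.37∠160.7° V = -6.012 + j2.105 V.
Step 6 — Ohm's law: I = V / Z_total = (-6.012 + j2.105) / (150 + j29.65) = -0.0359 + j0.02113 A.
Step 7 — Convert to polar: |I| = 0.04166 A, ∠I = 149.5°.

I = 0.04166∠149.5° A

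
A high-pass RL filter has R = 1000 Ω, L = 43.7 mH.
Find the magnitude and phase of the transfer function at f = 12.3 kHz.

Step 1 — Angular frequency: ω = 2π·1.23e+04 = 7.728e+04 rad/s.
Step 2 — Transfer function: H(jω) = jωL/(R + jωL).
Step 3 — Numerator jωL = j·3377; denominator R + jωL = 1000 + j3377.
Step 4 — H = 0.9194 + j0.2722.
Step 5 — Magnitude: |H| = 0.9589 (-0.4 dB); phase: φ = 16.5°.

|H| = 0.9589 (-0.4 dB), φ = 16.5°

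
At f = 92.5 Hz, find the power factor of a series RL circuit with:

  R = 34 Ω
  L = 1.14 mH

Step 1 — Angular frequency: ω = 2π·f = 2π·92.5 = 581.2 rad/s.
Step 2 — Component impedances:
  R: Z = R = 34 Ω
  L: Z = jωL = j·581.2·0.00114 = 0 + j0.6626 Ω
Step 3 — Series combination: Z_total = R + L = 34 + j0.6626 Ω = 34.01∠1.1° Ω.
Step 4 — Power factor: PF = cos(φ) = Re(Z)/|Z| = 34/34.006 = 0.9998.
Step 5 — Type: Im(Z) = 0.6626 ⇒ lagging (phase φ = 1.1°).

PF = 0.9998 (lagging, φ = 1.1°)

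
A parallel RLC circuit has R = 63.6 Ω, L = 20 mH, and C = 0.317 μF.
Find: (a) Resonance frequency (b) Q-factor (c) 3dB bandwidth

Step 1 — Resonance: ω₀ = 1/√(LC) = 1/√(0.02·3.17e-07) = 1.256e+04 rad/s.
Step 2 — f₀ = ω₀/(2π) = 1999 Hz.
Step 3 — Parallel Q: Q = R/(ω₀L) = 63.6/(1.256e+04·0.02) = 0.2532.
Step 4 — Bandwidth: Δω = ω₀/Q = 4.96e+04 rad/s; BW = Δω/(2π) = 7894 Hz.

(a) f₀ = 1999 Hz  (b) Q = 0.2532  (c) BW = 7894 Hz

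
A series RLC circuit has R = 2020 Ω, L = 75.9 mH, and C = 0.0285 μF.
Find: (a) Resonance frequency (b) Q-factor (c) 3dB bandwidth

Step 1 — Resonance: ω₀ = 1/√(LC) = 1/√(0.0759·2.85e-08) = 2.15e+04 rad/s.
Step 2 — f₀ = ω₀/(2π) = 3422 Hz.
Step 3 — Series Q: Q = ω₀L/R = 2.15e+04·0.0759/2020 = 0.8079.
Step 4 — Bandwidth: Δω = ω₀/Q = 2.661e+04 rad/s; BW = Δω/(2π) = 4236 Hz.

(a) f₀ = 3422 Hz  (b) Q = 0.8079  (c) BW = 4236 Hz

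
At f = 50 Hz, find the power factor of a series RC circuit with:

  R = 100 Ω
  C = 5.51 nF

Step 1 — Angular frequency: ω = 2π·f = 2π·50 = 314.2 rad/s.
Step 2 — Component impedances:
  R: Z = R = 100 Ω
  C: Z = 1/(jωC) = -j/(ω·C) = 0 - j5.777e+05 Ω
Step 3 — Series combination: Z_total = R + C = 100 - j5.777e+05 Ω = 5.777e+05∠-90.0° Ω.
Step 4 — Power factor: PF = cos(φ) = Re(Z)/|Z| = 100/5.777e+05 = 0.0001731.
Step 5 — Type: Im(Z) = -5.777e+05 ⇒ leading (phase φ = -90.0°).

PF = 0.0001731 (leading, φ = -90.0°)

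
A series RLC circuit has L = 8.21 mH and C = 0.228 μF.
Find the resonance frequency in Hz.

Step 1 — Resonance condition Im(Z)=0 gives ω₀ = 1/√(LC).
Step 2 — ω₀ = 1/√(0.00821·2.28e-07) = 2.311e+04 rad/s.
Step 3 — f₀ = ω₀/(2π) = 3679 Hz.

f₀ = 3679 Hz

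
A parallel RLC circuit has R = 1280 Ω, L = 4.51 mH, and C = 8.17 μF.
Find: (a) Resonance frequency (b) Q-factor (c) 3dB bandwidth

Step 1 — Resonance: ω₀ = 1/√(LC) = 1/√(0.00451·8.17e-06) = 5210 rad/s.
Step 2 — f₀ = ω₀/(2π) = 829.1 Hz.
Step 3 — Parallel Q: Q = R/(ω₀L) = 1280/(5210·0.00451) = 54.48.
Step 4 — Bandwidth: Δω = ω₀/Q = 95.62 rad/s; BW = Δω/(2π) = 15.22 Hz.

(a) f₀ = 829.1 Hz  (b) Q = 54.48  (c) BW = 15.22 Hz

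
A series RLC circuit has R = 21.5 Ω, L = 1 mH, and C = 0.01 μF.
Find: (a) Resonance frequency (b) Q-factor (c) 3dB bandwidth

Step 1 — Resonance: ω₀ = 1/√(LC) = 1/√(0.001·1e-08) = 3.162e+05 rad/s.
Step 2 — f₀ = ω₀/(2π) = 5.033e+04 Hz.
Step 3 — Series Q: Q = ω₀L/R = 3.162e+05·0.001/21.5 = 14.71.
Step 4 — Bandwidth: Δω = ω₀/Q = 2.15e+04 rad/s; BW = Δω/(2π) = 3422 Hz.

(a) f₀ = 5.033e+04 Hz  (b) Q = 14.71  (c) BW = 3422 Hz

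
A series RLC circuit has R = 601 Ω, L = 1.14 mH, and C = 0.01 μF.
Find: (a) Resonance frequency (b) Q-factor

Step 1 — Resonance condition Im(Z)=0 gives ω₀ = 1/√(LC).
Step 2 — ω₀ = 1/√(0.00114·1e-08) = 2.962e+05 rad/s.
Step 3 — f₀ = ω₀/(2π) = 4.714e+04 Hz.
Step 4 — Series Q: Q = ω₀L/R = 2.962e+05·0.00114/601 = 0.5618.

(a) f₀ = 4.714e+04 Hz  (b) Q = 0.5618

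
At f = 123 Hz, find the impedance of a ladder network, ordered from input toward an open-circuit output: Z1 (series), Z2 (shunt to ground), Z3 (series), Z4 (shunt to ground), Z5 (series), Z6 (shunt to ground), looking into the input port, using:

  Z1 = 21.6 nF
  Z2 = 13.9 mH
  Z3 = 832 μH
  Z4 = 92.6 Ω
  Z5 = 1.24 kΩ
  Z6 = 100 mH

Step 1 — Angular frequency: ω = 2π·f = 2π·123 = 772.8 rad/s.
Step 2 — Component impedances:
  Z1: Z = 1/(jωC) = -j/(ω·C) = 0 - j5.99e+04 Ω
  Z2: Z = jωL = j·772.8·0.0139 = 0 + j10.74 Ω
  Z3: Z = jωL = j·772.8·0.000832 = 0 + j0.643 Ω
  Z4: Z = R = 92.6 Ω
  Z5: Z = R = 1240 Ω
  Z6: Z = jωL = j·772.8·0.1 = 0 + j77.28 Ω
Step 3 — Ladder network (open output): work backward from the far end, alternating series and parallel combinations. Z_in = 1.314 - j5.989e+04 Ω = 5.989e+04∠-90.0° Ω.

Z = 1.314 - j5.989e+04 Ω = 5.989e+04∠-90.0° Ω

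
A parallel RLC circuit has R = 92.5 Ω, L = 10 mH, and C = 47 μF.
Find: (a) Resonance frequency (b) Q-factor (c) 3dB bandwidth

Step 1 — Resonance: ω₀ = 1/√(LC) = 1/√(0.01·4.7e-05) = 1459 rad/s.
Step 2 — f₀ = ω₀/(2π) = 232.2 Hz.
Step 3 — Parallel Q: Q = R/(ω₀L) = 92.5/(1459·0.01) = 6.341.
Step 4 — Bandwidth: Δω = ω₀/Q = 230 rad/s; BW = Δω/(2π) = 36.61 Hz.

(a) f₀ = 232.2 Hz  (b) Q = 6.341  (c) BW = 36.61 Hz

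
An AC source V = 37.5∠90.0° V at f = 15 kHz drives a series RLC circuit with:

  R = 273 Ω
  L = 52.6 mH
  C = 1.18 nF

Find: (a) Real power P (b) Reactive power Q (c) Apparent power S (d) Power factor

Step 1 — Angular frequency: ω = 2π·f = 2π·1.5e+04 = 9.425e+04 rad/s.
Step 2 — Component impedances:
  R: Z = R = 273 Ω
  L: Z = jωL = j·9.425e+04·0.0526 = 0 + j4957 Ω
  C: Z = 1/(jωC) = -j/(ω·C) = 0 - j8992 Ω
Step 3 — Series combination: Z_total = R + L + C = 273 - j4034 Ω = 4044∠-86.1° Ω.
Step 4 — Source phasor: V = 37.5∠90.0° V = 0 + j37.5 V.
Step 5 — Current: I = V / Z = -0.009253 + j0.0006261 A = 0.009274∠176.1° A.
Step 6 — Complex power: S = V·I* = 0.02348 - j0.347 VA.
Step 7 — Real power: P = Re(S) = 0.02348 W.
Step 8 — Reactive power: Q = Im(S) = -0.347 VAR.
Step 9 — Apparent power: |S| = 0.3478 VA.
Step 10 — Power factor: PF = P/|S| = 0.06751 (leading).

(a) P = 0.02348 W  (b) Q = -0.347 VAR  (c) S = 0.3478 VA  (d) PF = 0.06751 (leading)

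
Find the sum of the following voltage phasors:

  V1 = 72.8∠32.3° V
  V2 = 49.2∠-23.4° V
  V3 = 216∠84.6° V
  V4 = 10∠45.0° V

Step 1 — Convert each phasor to rectangular form:
  V1 = 72.8·(cos(32.3°) + j·sin(32.3°)) = 61.54 + j38.9 V
  V2 = 49.2·(cos(-23.4°) + j·sin(-23.4°)) = 45.15 - j19.54 V
  V3 = 216·(cos(84.6°) + j·sin(84.6°)) = 20.33 + j215 V
  V4 = 10·(cos(45.0°) + j·sin(45.0°)) = 7.071 + j7.071 V
Step 2 — Sum components: V_total = 134.1 + j241.5 V.
Step 3 — Convert to polar: |V_total| = 276.2 V, ∠V_total = 61.0°.

V_total = 276.2∠61.0° V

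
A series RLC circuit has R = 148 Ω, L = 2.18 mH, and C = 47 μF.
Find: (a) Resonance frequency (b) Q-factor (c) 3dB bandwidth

Step 1 — Resonance condition Im(Z)=0 gives ω₀ = 1/√(LC).
Step 2 — ω₀ = 1/√(0.00218·4.7e-05) = 3124 rad/s.
Step 3 — f₀ = ω₀/(2π) = 497.2 Hz.
Step 4 — Series Q: Q = ω₀L/R = 3124·0.00218/148 = 0.04602.
Step 5 — 3dB bandwidth: Δω = ω₀/Q = 6.789e+04 rad/s; BW = Δω/(2π) = 1.081e+04 Hz.

(a) f₀ = 497.2 Hz  (b) Q = 0.04602  (c) BW = 1.081e+04 Hz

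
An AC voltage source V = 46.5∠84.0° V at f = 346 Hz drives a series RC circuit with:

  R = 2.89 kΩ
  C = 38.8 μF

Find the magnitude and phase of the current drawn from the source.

Step 1 — Angular frequency: ω = 2π·f = 2π·346 = 2174 rad/s.
Step 2 — Component impedances:
  R: Z = R = 2890 Ω
  C: Z = 1/(jωC) = -j/(ω·C) = 0 - j11.86 Ω
Step 3 — Series combination: Z_total = R + C = 2890 - j11.86 Ω = 2890∠-0.2° Ω.
Step 4 — Source phasor: V = 46.5∠84.0° V = 4.861 + j46.25 V.
Step 5 — Ohm's law: I = V / Z_total = (4.861 + j46.25) / (2890 - j11.86) = 0.001616 + j0.01601 A.
Step 6 — Convert to polar: |I| = 0.01609 A, ∠I = 84.2°.

I = 0.01609∠84.2° A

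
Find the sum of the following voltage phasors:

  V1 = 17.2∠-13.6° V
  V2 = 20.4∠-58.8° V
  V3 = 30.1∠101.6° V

Step 1 — Convert each phasor to rectangular form:
  V1 = 17.2·(cos(-13.6°) + j·sin(-13.6°)) = 16.72 - j4.044 V
  V2 = 20.4·(cos(-58.8°) + j·sin(-58.8°)) = 10.57 - j17.45 V
  V3 = 30.1·(cos(101.6°) + j·sin(101.6°)) = -6.052 + j29.49 V
Step 2 — Sum components: V_total = 21.23 + j7.991 V.
Step 3 — Convert to polar: |V_total| = 22.69 V, ∠V_total = 20.6°.

V_total = 22.69∠20.6° V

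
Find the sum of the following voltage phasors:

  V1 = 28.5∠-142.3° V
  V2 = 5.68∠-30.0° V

Step 1 — Convert each phasor to rectangular form:
  V1 = 28.5·(cos(-142.3°) + j·sin(-142.3°)) = -22.55 - j17.43 V
  V2 = 5.68·(cos(-30.0°) + j·sin(-30.0°)) = 4.919 - j2.84 V
Step 2 — Sum components: V_total = -17.63 - j20.27 V.
Step 3 — Convert to polar: |V_total| = 26.86 V, ∠V_total = -131.0°.

V_total = 26.86∠-131.0° V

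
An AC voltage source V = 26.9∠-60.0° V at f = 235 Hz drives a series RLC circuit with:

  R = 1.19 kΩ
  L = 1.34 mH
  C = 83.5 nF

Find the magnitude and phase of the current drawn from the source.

Step 1 — Angular frequency: ω = 2π·f = 2π·235 = 1477 rad/s.
Step 2 — Component impedances:
  R: Z = R = 1190 Ω
  L: Z = jωL = j·1477·0.00134 = 0 + j1.979 Ω
  C: Z = 1/(jωC) = -j/(ω·C) = 0 - j8111 Ω
Step 3 — Series combination: Z_total = R + L + C = 1190 - j8109 Ω = 8196∠-81.7° Ω.
Step 4 — Source phasor: V = 26.9∠-60.0° V = 13.45 - j23.3 V.
Step 5 — Ohm's law: I = V / Z_total = (13.45 - j23.3) / (1190 - j8109) = 0.003051 + j0.001211 A.
Step 6 — Convert to polar: |I| = 0.003282 A, ∠I = 21.7°.

I = 0.003282∠21.7° A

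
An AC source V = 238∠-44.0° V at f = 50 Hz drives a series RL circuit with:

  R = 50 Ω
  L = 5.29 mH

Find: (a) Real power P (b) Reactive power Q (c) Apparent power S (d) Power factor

Step 1 — Angular frequency: ω = 2π·f = 2π·50 = 314.2 rad/s.
Step 2 — Component impedances:
  R: Z = R = 50 Ω
  L: Z = jωL = j·314.2·0.00529 = 0 + j1.662 Ω
Step 3 — Series combination: Z_total = R + L = 50 + j1.662 Ω = 50.03∠1.9° Ω.
Step 4 — Source phasor: V = 238∠-44.0° V = 171.2 - j165.3 V.
Step 5 — Current: I = V / Z = 3.31 - j3.417 A = 4.757∠-45.9° A.
Step 6 — Complex power: S = V·I* = 1132 + j37.61 VA.
Step 7 — Real power: P = Re(S) = 1132 W.
Step 8 — Reactive power: Q = Im(S) = 37.61 VAR.
Step 9 — Apparent power: |S| = 1132 VA.
Step 10 — Power factor: PF = P/|S| = 0.9994 (lagging).

(a) P = 1132 W  (b) Q = 37.61 VAR  (c) S = 1132 VA  (d) PF = 0.9994 (lagging)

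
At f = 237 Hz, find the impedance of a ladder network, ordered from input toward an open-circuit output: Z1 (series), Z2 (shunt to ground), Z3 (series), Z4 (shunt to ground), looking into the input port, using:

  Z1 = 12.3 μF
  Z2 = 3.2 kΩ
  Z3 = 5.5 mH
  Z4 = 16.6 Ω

Step 1 — Angular frequency: ω = 2π·f = 2π·237 = 1489 rad/s.
Step 2 — Component impedances:
  Z1: Z = 1/(jωC) = -j/(ω·C) = 0 - j54.6 Ω
  Z2: Z = R = 3200 Ω
  Z3: Z = jωL = j·1489·0.0055 = 0 + j8.19 Ω
  Z4: Z = R = 16.6 Ω
Step 3 — Ladder network (open output): work backward from the far end, alternating series and parallel combinations. Z_in = 16.53 - j46.49 Ω = 49.34∠-70.4° Ω.

Z = 16.53 - j46.49 Ω = 49.34∠-70.4° Ω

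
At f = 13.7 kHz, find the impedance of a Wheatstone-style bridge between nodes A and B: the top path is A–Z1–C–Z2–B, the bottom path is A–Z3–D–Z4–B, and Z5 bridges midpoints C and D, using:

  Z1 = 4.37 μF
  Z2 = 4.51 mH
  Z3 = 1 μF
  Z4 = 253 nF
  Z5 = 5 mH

Step 1 — Angular frequency: ω = 2π·f = 2π·1.37e+04 = 8.608e+04 rad/s.
Step 2 — Component impedances:
  Z1: Z = 1/(jωC) = -j/(ω·C) = 0 - j2.658 Ω
  Z2: Z = jωL = j·8.608e+04·0.00451 = 0 + j388.2 Ω
  Z3: Z = 1/(jωC) = -j/(ω·C) = 0 - j11.62 Ω
  Z4: Z = 1/(jωC) = -j/(ω·C) = 0 - j45.92 Ω
  Z5: Z = jωL = j·8.608e+04·0.005 = 0 + j430.4 Ω
Step 3 — Bridge requires nodal analysis (the Z5 bridge couples midpoints C and D, so the two paths cannot be reduced to a simple series/parallel combination). Setting node B to ground and injecting 1 A at node A, the 3-node admittance system at A, C, D solves to V_A = Z_AB = 0 - j68.11 Ω = 68.11∠-90.0° Ω.

Z = 0 - j68.11 Ω = 68.11∠-90.0° Ω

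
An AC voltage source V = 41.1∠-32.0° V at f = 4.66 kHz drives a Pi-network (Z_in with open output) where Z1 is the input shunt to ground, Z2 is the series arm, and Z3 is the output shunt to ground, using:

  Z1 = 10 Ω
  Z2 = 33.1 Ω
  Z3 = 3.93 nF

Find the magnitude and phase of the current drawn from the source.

Step 1 — Angular frequency: ω = 2π·f = 2π·4660 = 2.928e+04 rad/s.
Step 2 — Component impedances:
  Z1: Z = R = 10 Ω
  Z2: Z = R = 33.1 Ω
  Z3: Z = 1/(jωC) = -j/(ω·C) = 0 - j8690 Ω
Step 3 — With open output, the series arm Z2 and the output shunt Z3 appear in series to ground: Z2 + Z3 = 33.1 - j8690 Ω.
Step 4 — Parallel with input shunt Z1: Z_in = Z1 || (Z2 + Z3) = 10 - j0.01151 Ω = 10∠-0.1° Ω.
Step 5 — Source phasor: V = 41.1∠-32.0° V = 34.85 - j21.78 V.
Step 6 — Ohm's law: I = V / Z_total = (34.85 - j21.78) / (10 - j0.01151) = 3.488 - j2.174 A.
Step 7 — Convert to polar: |I| = 4.11 A, ∠I = -31.9°.

I = 4.11∠-31.9° A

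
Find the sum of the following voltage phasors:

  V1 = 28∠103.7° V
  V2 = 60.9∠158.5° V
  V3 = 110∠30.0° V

Step 1 — Convert each phasor to rectangular form:
  V1 = 28·(cos(103.7°) + j·sin(103.7°)) = -6.631 + j27.2 V
  V2 = 60.9·(cos(158.5°) + j·sin(158.5°)) = -56.66 + j22.32 V
  V3 = 110·(cos(30.0°) + j·sin(30.0°)) = 95.26 + j55 V
Step 2 — Sum components: V_total = 31.97 + j104.5 V.
Step 3 — Convert to polar: |V_total| = 109.3 V, ∠V_total = 73.0°.

V_total = 109.3∠73.0° V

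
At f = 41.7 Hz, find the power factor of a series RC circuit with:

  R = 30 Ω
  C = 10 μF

Step 1 — Angular frequency: ω = 2π·f = 2π·41.7 = 262 rad/s.
Step 2 — Component impedances:
  R: Z = R = 30 Ω
  C: Z = 1/(jωC) = -j/(ω·C) = 0 - j381.7 Ω
Step 3 — Series combination: Z_total = R + C = 30 - j381.7 Ω = 382.8∠-85.5° Ω.
Step 4 — Power factor: PF = cos(φ) = Re(Z)/|Z| = 30/382.84 = 0.07836.
Step 5 — Type: Im(Z) = -381.7 ⇒ leading (phase φ = -85.5°).

PF = 0.07836 (leading, φ = -85.5°)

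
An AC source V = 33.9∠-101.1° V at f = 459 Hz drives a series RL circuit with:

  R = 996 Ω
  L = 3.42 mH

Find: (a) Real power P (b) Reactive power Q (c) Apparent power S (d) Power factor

Step 1 — Angular frequency: ω = 2π·f = 2π·459 = 2884 rad/s.
Step 2 — Component impedances:
  R: Z = R = 996 Ω
  L: Z = jωL = j·2884·0.00342 = 0 + j9.863 Ω
Step 3 — Series combination: Z_total = R + L = 996 + j9.863 Ω = 996∠0.6° Ω.
Step 4 — Source phasor: V = 33.9∠-101.1° V = -6.526 - j33.27 V.
Step 5 — Current: I = V / Z = -0.006883 - j0.03333 A = 0.03403∠-101.7° A.
Step 6 — Complex power: S = V·I* = 1.154 + j0.01143 VA.
Step 7 — Real power: P = Re(S) = 1.154 W.
Step 8 — Reactive power: Q = Im(S) = 0.01143 VAR.
Step 9 — Apparent power: |S| = 1.154 VA.
Step 10 — Power factor: PF = P/|S| = 1 (lagging).

(a) P = 1.154 W  (b) Q = 0.01143 VAR  (c) S = 1.154 VA  (d) PF = 1 (lagging)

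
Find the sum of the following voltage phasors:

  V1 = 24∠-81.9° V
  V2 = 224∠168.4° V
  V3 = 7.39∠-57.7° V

Step 1 — Convert each phasor to rectangular form:
  V1 = 24·(cos(-81.9°) + j·sin(-81.9°)) = 3.382 - j23.76 V
  V2 = 224·(cos(168.4°) + j·sin(168.4°)) = -219.4 + j45.04 V
  V3 = 7.39·(cos(-57.7°) + j·sin(-57.7°)) = 3.949 - j6.246 V
Step 2 — Sum components: V_total = -212.1 + j15.03 V.
Step 3 — Convert to polar: |V_total| = 212.6 V, ∠V_total = 175.9°.

V_total = 212.6∠175.9° V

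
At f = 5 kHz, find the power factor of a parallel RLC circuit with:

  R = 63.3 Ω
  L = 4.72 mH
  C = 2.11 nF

Step 1 — Angular frequency: ω = 2π·f = 2π·5000 = 3.142e+04 rad/s.
Step 2 — Component impedances:
  R: Z = R = 63.3 Ω
  L: Z = jωL = j·3.142e+04·0.00472 = 0 + j148.3 Ω
  C: Z = 1/(jωC) = -j/(ω·C) = 0 - j1.509e+04 Ω
Step 3 — Parallel combination: 1/Z_total = 1/R + 1/L + 1/C; Z_total = 53.7 + j22.7 Ω = 58.31∠22.9° Ω.
Step 4 — Power factor: PF = cos(φ) = Re(Z)/|Z| = 53.705/58.305 = 0.9211.
Step 5 — Type: Im(Z) = 22.7 ⇒ lagging (phase φ = 22.9°).

PF = 0.9211 (lagging, φ = 22.9°)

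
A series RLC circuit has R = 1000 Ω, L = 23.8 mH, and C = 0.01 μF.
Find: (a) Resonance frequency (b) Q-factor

Step 1 — Resonance condition Im(Z)=0 gives ω₀ = 1/√(LC).
Step 2 — ω₀ = 1/√(0.0238·1e-08) = 6.482e+04 rad/s.
Step 3 — f₀ = ω₀/(2π) = 1.032e+04 Hz.
Step 4 — Series Q: Q = ω₀L/R = 6.482e+04·0.0238/1000 = 1.543.

(a) f₀ = 1.032e+04 Hz  (b) Q = 1.543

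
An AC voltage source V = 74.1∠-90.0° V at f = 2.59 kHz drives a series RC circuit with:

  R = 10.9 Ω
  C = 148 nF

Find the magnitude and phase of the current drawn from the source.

Step 1 — Angular frequency: ω = 2π·f = 2π·2590 = 1.627e+04 rad/s.
Step 2 — Component impedances:
  R: Z = R = 10.9 Ω
  C: Z = 1/(jωC) = -j/(ω·C) = 0 - j415.2 Ω
Step 3 — Series combination: Z_total = R + C = 10.9 - j415.2 Ω = 415.3∠-88.5° Ω.
Step 4 — Source phasor: V = 74.1∠-90.0° V = 0 - j74.1 V.
Step 5 — Ohm's law: I = V / Z_total = (0 - j74.1) / (10.9 - j415.2) = 0.1783 - j0.004682 A.
Step 6 — Convert to polar: |I| = 0.1784 A, ∠I = -1.5°.

I = 0.1784∠-1.5° A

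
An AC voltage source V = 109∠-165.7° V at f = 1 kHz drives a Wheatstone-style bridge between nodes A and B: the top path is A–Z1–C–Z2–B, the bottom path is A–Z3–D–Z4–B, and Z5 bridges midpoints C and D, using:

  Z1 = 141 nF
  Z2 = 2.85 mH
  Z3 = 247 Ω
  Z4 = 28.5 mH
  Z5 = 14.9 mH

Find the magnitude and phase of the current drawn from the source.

Step 1 — Angular frequency: ω = 2π·f = 2π·1000 = 6283 rad/s.
Step 2 — Component impedances:
  Z1: Z = 1/(jωC) = -j/(ω·C) = 0 - j1129 Ω
  Z2: Z = jωL = j·6283·0.00285 = 0 + j17.91 Ω
  Z3: Z = R = 247 Ω
  Z4: Z = jωL = j·6283·0.0285 = 0 + j179.1 Ω
  Z5: Z = jωL = j·6283·0.0149 = 0 + j93.62 Ω
Step 3 — Bridge requires nodal analysis (the Z5 bridge couples midpoints C and D, so the two paths cannot be reduced to a simple series/parallel combination). Setting node B to ground and injecting 1 A at node A, the 3-node admittance system at A, C, D solves to V_A = Z_AB = 260.5 + j11.46 Ω = 260.7∠2.5° Ω.
Step 4 — Source phasor: V = 109∠-165.7° V = -105.6 - j26.92 V.
Step 5 — Ohm's law: I = V / Z_total = (-105.6 - j26.92) / (260.5 + j11.46) = -0.4093 - j0.08536 A.
Step 6 — Convert to polar: |I| = 0.4181 A, ∠I = -168.2°.

I = 0.4181∠-168.2° A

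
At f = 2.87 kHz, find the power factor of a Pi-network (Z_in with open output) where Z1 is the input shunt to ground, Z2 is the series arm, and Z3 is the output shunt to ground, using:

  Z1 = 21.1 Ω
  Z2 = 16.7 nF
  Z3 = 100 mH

Step 1 — Angular frequency: ω = 2π·f = 2π·2870 = 1.803e+04 rad/s.
Step 2 — Component impedances:
  Z1: Z = R = 21.1 Ω
  Z2: Z = 1/(jωC) = -j/(ω·C) = 0 - j3321 Ω
  Z3: Z = jωL = j·1.803e+04·0.1 = 0 + j1803 Ω
Step 3 — With open output, the series arm Z2 and the output shunt Z3 appear in series to ground: Z2 + Z3 = 0 - j1517 Ω.
Step 4 — Parallel with input shunt Z1: Z_in = Z1 || (Z2 + Z3) = 21.1 - j0.2934 Ω = 21.1∠-0.8° Ω.
Step 5 — Power factor: PF = cos(φ) = Re(Z)/|Z| = 21.096/21.098 = 0.9999.
Step 6 — Type: Im(Z) = -0.2934 ⇒ leading (phase φ = -0.8°).

PF = 0.9999 (leading, φ = -0.8°)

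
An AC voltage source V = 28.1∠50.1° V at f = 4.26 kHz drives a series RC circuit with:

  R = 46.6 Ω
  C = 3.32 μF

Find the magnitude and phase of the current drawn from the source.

Step 1 — Angular frequency: ω = 2π·f = 2π·4260 = 2.677e+04 rad/s.
Step 2 — Component impedances:
  R: Z = R = 46.6 Ω
  C: Z = 1/(jωC) = -j/(ω·C) = 0 - j11.25 Ω
Step 3 — Series combination: Z_total = R + C = 46.6 - j11.25 Ω = 47.94∠-13.6° Ω.
Step 4 — Source phasor: V = 28.1∠50.1° V = 18.02 + j21.56 V.
Step 5 — Ohm's law: I = V / Z_total = (18.02 + j21.56) / (46.6 - j11.25) = 0.2599 + j0.5254 A.
Step 6 — Convert to polar: |I| = 0.5862 A, ∠I = 63.7°.

I = 0.5862∠63.7° A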